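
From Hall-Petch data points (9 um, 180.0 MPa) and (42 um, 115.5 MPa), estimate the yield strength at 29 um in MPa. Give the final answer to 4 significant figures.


sigma_y = sigma0 + k / sqrt(d)
1/sqrt(d1) = 1/sqrt(9e-06) = 333.333;  1/sqrt(d2) = 154.303
k = (sigma1 - sigma2) / (1/sqrt(d1) - 1/sqrt(d2)) = (180.0 - 115.5) / (333.333 - 154.303) = 0.360275 MPa*m^0.5
sigma0 = sigma1 - k/sqrt(d1) = 180.0 - 0.360275*333.333 = 59.9084 MPa
sigma_y(d3) = 59.9084 + 0.360275 / sqrt(2.9e-05) = 126.8 MPa


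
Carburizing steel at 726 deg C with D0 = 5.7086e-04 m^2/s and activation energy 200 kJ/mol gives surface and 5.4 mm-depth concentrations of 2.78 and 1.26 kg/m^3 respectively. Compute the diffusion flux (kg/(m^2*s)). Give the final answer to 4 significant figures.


Step 1: D = D0 * exp(-Qd/(R*T))
T = 726 + 273.15 = 999.15 K
D = 5.7086e-04 * exp(-200e3 / (8.314 * 999.15)) = 1.99681e-14 m^2/s
Step 2: J = D * (C1 - C2) / dx
J = 1.99681e-14 * (2.78 - 1.26) / 5.4e-03
J = 5.621e-12 kg/(m^2*s)


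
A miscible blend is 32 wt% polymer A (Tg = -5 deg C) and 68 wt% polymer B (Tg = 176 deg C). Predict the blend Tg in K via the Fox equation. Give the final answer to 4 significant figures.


1/Tg = w1/Tg1 + w2/Tg2 (in Kelvin)
Tg1 = 268.15 K, Tg2 = 449.15 K
1/Tg = 0.32/268.15 + 0.68/449.15
Tg = 369.4 K


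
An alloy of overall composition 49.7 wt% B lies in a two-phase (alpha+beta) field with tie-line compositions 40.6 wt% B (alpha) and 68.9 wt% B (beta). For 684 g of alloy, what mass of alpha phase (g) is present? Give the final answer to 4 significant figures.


f_alpha = (C_beta - C0) / (C_beta - C_alpha)
f_alpha = (68.9 - 49.7) / (68.9 - 40.6) = 0.678445
m_alpha = f_alpha * m_total = 0.678445 * 684 = 464.1 g


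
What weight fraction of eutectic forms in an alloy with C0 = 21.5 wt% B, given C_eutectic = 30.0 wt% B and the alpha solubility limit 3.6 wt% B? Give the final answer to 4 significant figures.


f_primary = (C_e - C0) / (C_e - C_alpha_max)
f_primary = (30.0 - 21.5) / (30.0 - 3.6)
f_primary = 0.32197
f_eutectic = 1 - 0.32197 = 0.678


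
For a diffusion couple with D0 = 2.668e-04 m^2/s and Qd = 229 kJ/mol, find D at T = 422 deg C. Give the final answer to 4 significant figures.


D = D0 * exp(-Qd / (R*T))
T = 695.15 K
D = 2.668e-04 * exp(-229e3 / (8.314 * 695.15))
D = 1.653e-21 m^2/s


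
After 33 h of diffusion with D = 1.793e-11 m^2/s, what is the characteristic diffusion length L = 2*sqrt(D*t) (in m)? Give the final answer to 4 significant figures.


t = 33 hr = 118800 s
Diffusion length = 2*sqrt(D*t)
= 2*sqrt(1.793e-11 * 118800)
= 2.919e-03 m


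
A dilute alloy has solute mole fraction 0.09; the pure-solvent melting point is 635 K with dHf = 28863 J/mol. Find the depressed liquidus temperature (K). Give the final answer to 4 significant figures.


dT = R*Tm^2*x / dHf
dT = 8.314 * 635^2 * 0.09 / 28863
dT = 10.4534 K
T_new = 635 - 10.4534 = 624.5 K


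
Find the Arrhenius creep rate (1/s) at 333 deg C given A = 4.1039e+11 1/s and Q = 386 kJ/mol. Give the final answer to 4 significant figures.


rate = A * exp(-Q / (R*T))
T = 333 + 273.15 = 606.15 K
rate = 4.1039e+11 * exp(-386e3 / (8.314 * 606.15))
rate = 2.232e-22 1/s


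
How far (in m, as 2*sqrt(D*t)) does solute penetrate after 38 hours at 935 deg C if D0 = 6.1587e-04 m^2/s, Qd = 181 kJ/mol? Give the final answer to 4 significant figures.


Step 1: D = D0 * exp(-Qd/(R*T))
T = 1208.15 K
D = 6.1587e-04 * exp(-181e3 / (8.314 * 1208.15)) = 9.19666e-12 m^2/s
Step 2: L = 2*sqrt(D*t)
t = 38 h = 136800 s
L = 2*sqrt(9.19666e-12 * 136800) = 2.243e-03 m


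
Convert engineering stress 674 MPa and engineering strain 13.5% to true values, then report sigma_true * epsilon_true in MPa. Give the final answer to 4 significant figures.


sigma_true = sigma_eng * (1 + epsilon_eng)
sigma_true = 674 * (1 + 0.135) = 764.99 MPa
epsilon_true = ln(1 + epsilon_eng)
epsilon_true = ln(1 + 0.135) = 0.126633
sigma_true * epsilon_true = 764.99 * 0.126633 = 96.87 MPa


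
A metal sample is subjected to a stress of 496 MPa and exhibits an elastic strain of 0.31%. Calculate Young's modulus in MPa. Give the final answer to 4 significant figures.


E = sigma / epsilon
epsilon = 0.31% = 3.1e-03
E = 496 / 3.1e-03
E = 160000 MPa


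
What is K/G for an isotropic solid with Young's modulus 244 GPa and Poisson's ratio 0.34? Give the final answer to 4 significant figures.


G = E / (2*(1+nu))
G = 244 / (2*(1+0.34)) = 91.0448 GPa
K = E / (3*(1-2*nu))
K = 244 / (3*(1-2*0.34)) = 254.167 GPa
K/G = 254.167 / 91.0448 = 2.792


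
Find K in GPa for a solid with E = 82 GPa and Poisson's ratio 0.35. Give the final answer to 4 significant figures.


K = E / (3*(1-2*nu))
K = 82 / (3*(1-2*0.35))
K = 91.11 GPa


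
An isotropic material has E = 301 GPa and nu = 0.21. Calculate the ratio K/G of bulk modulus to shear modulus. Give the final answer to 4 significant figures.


G = E / (2*(1+nu))
G = 301 / (2*(1+0.21)) = 124.38 GPa
K = E / (3*(1-2*nu))
K = 301 / (3*(1-2*0.21)) = 172.989 GPa
K/G = 172.989 / 124.38 = 1.391


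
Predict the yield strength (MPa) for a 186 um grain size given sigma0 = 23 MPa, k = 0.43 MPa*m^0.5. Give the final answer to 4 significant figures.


sigma_y = sigma0 + k / sqrt(d)
d = 186 um = 1.86e-04 m
sigma_y = 23 + 0.43 / sqrt(1.86e-04)
sigma_y = 54.53 MPa


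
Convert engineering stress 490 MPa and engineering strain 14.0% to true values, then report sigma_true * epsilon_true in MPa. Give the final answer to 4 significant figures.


sigma_true = sigma_eng * (1 + epsilon_eng)
sigma_true = 490 * (1 + 0.14) = 558.6 MPa
epsilon_true = ln(1 + epsilon_eng)
epsilon_true = ln(1 + 0.14) = 0.131028
sigma_true * epsilon_true = 558.6 * 0.131028 = 73.19 MPa


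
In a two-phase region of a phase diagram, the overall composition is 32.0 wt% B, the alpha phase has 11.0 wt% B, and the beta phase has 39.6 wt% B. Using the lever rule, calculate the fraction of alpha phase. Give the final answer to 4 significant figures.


f_alpha = (C_beta - C0) / (C_beta - C_alpha)
f_alpha = (39.6 - 32.0) / (39.6 - 11.0)
f_alpha = 0.2657


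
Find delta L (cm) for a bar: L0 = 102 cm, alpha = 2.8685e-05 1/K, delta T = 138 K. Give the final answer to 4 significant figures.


dL = L0 * alpha * dT
dL = 102 * 2.8685e-05 * 138
dL = 0.4038 cm


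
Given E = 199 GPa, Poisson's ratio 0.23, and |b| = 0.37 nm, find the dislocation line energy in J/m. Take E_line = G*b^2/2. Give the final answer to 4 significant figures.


Step 1: G = E / (2*(1+nu))
G = 199 / (2*(1+0.23)) = 80.8943 GPa = 8.08943e+10 Pa
Step 2: E_line = G*b^2/2
b = 0.37 nm = 3.7e-10 m
E_line = 0.5 * 8.08943e+10 * (3.7e-10)^2 = 5.537e-09 J/m


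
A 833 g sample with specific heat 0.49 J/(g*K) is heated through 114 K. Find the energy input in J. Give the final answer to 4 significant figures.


Q = m * cp * dT
Q = 833 * 0.49 * 114
Q = 46530 J


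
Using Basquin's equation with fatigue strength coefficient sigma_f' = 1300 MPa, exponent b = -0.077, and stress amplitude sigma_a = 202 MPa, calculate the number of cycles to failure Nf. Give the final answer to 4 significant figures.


sigma_a = sigma_f' * (2*Nf)^b
2*Nf = (sigma_a / sigma_f')^(1/b)
2*Nf = (202 / 1300)^(1/-0.077)
2*Nf = 3.17099e+10
Nf = 1.585e+10 cycles


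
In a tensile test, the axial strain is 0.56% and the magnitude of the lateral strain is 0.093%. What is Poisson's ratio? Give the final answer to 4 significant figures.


nu = -epsilon_lat / epsilon_axial
Lateral strain is contraction (negative), so using magnitudes:
nu = 0.093 / 0.56
nu = 0.1661


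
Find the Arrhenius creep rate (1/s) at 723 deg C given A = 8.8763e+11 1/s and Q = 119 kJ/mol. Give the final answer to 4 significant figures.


rate = A * exp(-Q / (R*T))
T = 723 + 273.15 = 996.15 K
rate = 8.8763e+11 * exp(-119e3 / (8.314 * 996.15))
rate = 510600 1/s


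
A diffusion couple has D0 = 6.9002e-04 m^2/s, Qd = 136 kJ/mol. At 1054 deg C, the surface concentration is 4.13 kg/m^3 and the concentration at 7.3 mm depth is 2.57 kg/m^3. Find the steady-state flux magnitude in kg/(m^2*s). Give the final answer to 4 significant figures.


Step 1: D = D0 * exp(-Qd/(R*T))
T = 1054 + 273.15 = 1327.15 K
D = 6.9002e-04 * exp(-136e3 / (8.314 * 1327.15)) = 3.06134e-09 m^2/s
Step 2: J = D * (C1 - C2) / dx
J = 3.06134e-09 * (4.13 - 2.57) / 7.3e-03
J = 6.542e-07 kg/(m^2*s)


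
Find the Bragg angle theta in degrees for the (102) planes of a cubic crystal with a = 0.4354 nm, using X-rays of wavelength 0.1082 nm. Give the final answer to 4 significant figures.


d = a / sqrt(h^2+k^2+l^2)
d = 0.4354 / sqrt(5) = 0.194717 nm
lambda = 2*d*sin(theta)  =>  sin(theta) = lambda / (2*d)
sin(theta) = 0.1082 / (2 * 0.194717) = 0.277839
theta = 16.13 deg


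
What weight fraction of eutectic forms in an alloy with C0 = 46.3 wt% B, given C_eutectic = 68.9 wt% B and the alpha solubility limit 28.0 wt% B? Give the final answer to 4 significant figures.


f_primary = (C_e - C0) / (C_e - C_alpha_max)
f_primary = (68.9 - 46.3) / (68.9 - 28.0)
f_primary = 0.552567
f_eutectic = 1 - 0.552567 = 0.4474


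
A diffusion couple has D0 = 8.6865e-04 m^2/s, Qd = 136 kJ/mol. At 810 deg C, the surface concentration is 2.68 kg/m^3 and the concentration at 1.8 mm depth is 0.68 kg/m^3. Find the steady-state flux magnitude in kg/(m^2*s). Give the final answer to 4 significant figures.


Step 1: D = D0 * exp(-Qd/(R*T))
T = 810 + 273.15 = 1083.15 K
D = 8.6865e-04 * exp(-136e3 / (8.314 * 1083.15)) = 2.39906e-10 m^2/s
Step 2: J = D * (C1 - C2) / dx
J = 2.39906e-10 * (2.68 - 0.68) / 1.8e-03
J = 2.666e-07 kg/(m^2*s)


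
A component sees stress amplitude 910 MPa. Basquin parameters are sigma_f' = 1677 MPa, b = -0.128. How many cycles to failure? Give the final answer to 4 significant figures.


sigma_a = sigma_f' * (2*Nf)^b
2*Nf = (sigma_a / sigma_f')^(1/b)
2*Nf = (910 / 1677)^(1/-0.128)
2*Nf = 118.619
Nf = 59.31 cycles


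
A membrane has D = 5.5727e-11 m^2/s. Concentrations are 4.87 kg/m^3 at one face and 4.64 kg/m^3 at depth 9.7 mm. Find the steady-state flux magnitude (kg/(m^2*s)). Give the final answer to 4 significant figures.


J = -D * (dC/dx) = D * (C1 - C2) / dx
J = 5.5727e-11 * (4.87 - 4.64) / 9.7e-03
J = 1.321e-09 kg/(m^2*s)


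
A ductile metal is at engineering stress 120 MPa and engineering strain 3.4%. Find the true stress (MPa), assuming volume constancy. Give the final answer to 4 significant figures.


sigma_true = sigma_eng * (1 + epsilon_eng)
sigma_true = 120 * (1 + 0.034)
sigma_true = 124.1 MPa


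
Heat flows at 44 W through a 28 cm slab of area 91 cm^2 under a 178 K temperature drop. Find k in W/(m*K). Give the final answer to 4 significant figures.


k = Q*L / (A*dT)
L = 0.28 m, A = 9.1e-03 m^2
k = 44 * 0.28 / (9.1e-03 * 178)
k = 7.606 W/(m*K)


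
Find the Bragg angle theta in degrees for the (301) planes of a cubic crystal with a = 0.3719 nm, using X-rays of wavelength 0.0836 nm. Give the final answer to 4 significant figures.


d = a / sqrt(h^2+k^2+l^2)
d = 0.3719 / sqrt(10) = 0.117605 nm
lambda = 2*d*sin(theta)  =>  sin(theta) = lambda / (2*d)
sin(theta) = 0.0836 / (2 * 0.117605) = 0.355427
theta = 20.82 deg


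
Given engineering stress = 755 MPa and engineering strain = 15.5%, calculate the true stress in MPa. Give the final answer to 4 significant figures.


sigma_true = sigma_eng * (1 + epsilon_eng)
sigma_true = 755 * (1 + 0.155)
sigma_true = 872 MPa


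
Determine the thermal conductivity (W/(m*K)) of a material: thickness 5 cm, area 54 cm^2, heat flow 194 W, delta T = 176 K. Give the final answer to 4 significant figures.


k = Q*L / (A*dT)
L = 0.05 m, A = 5.4e-03 m^2
k = 194 * 0.05 / (5.4e-03 * 176)
k = 10.21 W/(m*K)


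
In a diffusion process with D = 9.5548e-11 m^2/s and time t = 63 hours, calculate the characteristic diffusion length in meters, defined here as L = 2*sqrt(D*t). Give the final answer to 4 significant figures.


t = 63 hr = 226800 s
Diffusion length = 2*sqrt(D*t)
= 2*sqrt(9.5548e-11 * 226800)
= 9.31e-03 m


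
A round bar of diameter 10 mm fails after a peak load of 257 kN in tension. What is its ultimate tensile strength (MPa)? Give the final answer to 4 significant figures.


A0 = pi*(d/2)^2 = pi*(10/2)^2 = 78.5398 mm^2
UTS = F_max / A0 = 257*1000 / 78.5398
UTS = 3272 MPa


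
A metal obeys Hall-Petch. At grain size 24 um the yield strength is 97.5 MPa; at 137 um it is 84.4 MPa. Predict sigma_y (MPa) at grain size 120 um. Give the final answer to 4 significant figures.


sigma_y = sigma0 + k / sqrt(d)
1/sqrt(d1) = 1/sqrt(2.4e-05) = 204.124;  1/sqrt(d2) = 85.4358
k = (sigma1 - sigma2) / (1/sqrt(d1) - 1/sqrt(d2)) = (97.5 - 84.4) / (204.124 - 85.4358) = 0.110373 MPa*m^0.5
sigma0 = sigma1 - k/sqrt(d1) = 97.5 - 0.110373*204.124 = 74.9702 MPa
sigma_y(d3) = 74.9702 + 0.110373 / sqrt(1.2e-04) = 85.05 MPa


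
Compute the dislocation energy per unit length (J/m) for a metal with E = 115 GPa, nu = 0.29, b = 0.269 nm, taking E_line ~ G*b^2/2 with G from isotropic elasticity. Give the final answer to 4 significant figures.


Step 1: G = E / (2*(1+nu))
G = 115 / (2*(1+0.29)) = 44.5736 GPa = 4.45736e+10 Pa
Step 2: E_line = G*b^2/2
b = 0.269 nm = 2.69e-10 m
E_line = 0.5 * 4.45736e+10 * (2.69e-10)^2 = 1.613e-09 J/m


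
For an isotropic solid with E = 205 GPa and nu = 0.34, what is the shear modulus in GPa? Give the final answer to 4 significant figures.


G = E / (2*(1+nu))
G = 205 / (2*(1+0.34))
G = 76.49 GPa


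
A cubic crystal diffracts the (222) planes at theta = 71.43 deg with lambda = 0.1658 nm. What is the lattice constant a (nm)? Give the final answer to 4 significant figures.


d = lambda / (2*sin(theta))
d = 0.1658 / (2*sin(71.43 deg))
d = 0.0874532 nm
a = d * sqrt(h^2+k^2+l^2) = 0.0874532 * sqrt(12)
a = 0.3029 nm


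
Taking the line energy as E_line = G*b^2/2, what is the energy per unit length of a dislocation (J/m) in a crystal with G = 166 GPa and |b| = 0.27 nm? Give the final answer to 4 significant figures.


E = G*b^2/2
b = 0.27 nm = 2.7e-10 m
G = 166 GPa = 1.66e+11 Pa
E = 0.5 * 1.66e+11 * (2.7e-10)^2
E = 6.051e-09 J/m


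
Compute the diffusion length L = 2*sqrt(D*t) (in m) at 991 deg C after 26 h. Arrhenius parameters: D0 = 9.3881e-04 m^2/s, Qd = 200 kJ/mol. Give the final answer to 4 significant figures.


Step 1: D = D0 * exp(-Qd/(R*T))
T = 1264.15 K
D = 9.3881e-04 * exp(-200e3 / (8.314 * 1264.15)) = 5.1084e-12 m^2/s
Step 2: L = 2*sqrt(D*t)
t = 26 h = 93600 s
L = 2*sqrt(5.1084e-12 * 93600) = 1.383e-03 m


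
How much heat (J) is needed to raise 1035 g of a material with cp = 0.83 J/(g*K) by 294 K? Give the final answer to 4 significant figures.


Q = m * cp * dT
Q = 1035 * 0.83 * 294
Q = 252600 J


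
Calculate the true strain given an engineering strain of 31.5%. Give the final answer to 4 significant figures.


epsilon_true = ln(1 + epsilon_eng)
epsilon_true = ln(1 + 0.315)
epsilon_true = 0.2738


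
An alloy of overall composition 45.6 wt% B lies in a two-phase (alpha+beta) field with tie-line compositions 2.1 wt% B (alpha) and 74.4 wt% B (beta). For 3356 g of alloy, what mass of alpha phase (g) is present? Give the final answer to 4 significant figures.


f_alpha = (C_beta - C0) / (C_beta - C_alpha)
f_alpha = (74.4 - 45.6) / (74.4 - 2.1) = 0.39834
m_alpha = f_alpha * m_total = 0.39834 * 3356 = 1337 g


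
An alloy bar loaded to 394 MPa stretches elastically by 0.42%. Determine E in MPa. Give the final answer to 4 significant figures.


E = sigma / epsilon
epsilon = 0.42% = 4.2e-03
E = 394 / 4.2e-03
E = 93810 MPa


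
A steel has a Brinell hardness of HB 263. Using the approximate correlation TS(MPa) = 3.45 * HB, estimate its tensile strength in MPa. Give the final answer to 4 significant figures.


TS (MPa) = 3.45 * HB
TS = 3.45 * 263
TS = 907.4 MPa


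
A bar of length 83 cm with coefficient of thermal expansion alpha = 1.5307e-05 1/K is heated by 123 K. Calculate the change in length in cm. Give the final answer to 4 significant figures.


dL = L0 * alpha * dT
dL = 83 * 1.5307e-05 * 123
dL = 0.1563 cm


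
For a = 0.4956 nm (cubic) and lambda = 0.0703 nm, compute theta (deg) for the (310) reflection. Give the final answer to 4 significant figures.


d = a / sqrt(h^2+k^2+l^2)
d = 0.4956 / sqrt(10) = 0.156722 nm
lambda = 2*d*sin(theta)  =>  sin(theta) = lambda / (2*d)
sin(theta) = 0.0703 / (2 * 0.156722) = 0.224282
theta = 12.96 deg


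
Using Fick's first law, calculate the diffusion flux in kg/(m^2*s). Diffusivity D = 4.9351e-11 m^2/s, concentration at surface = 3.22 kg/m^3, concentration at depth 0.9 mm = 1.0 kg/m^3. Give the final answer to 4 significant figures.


J = -D * (dC/dx) = D * (C1 - C2) / dx
J = 4.9351e-11 * (3.22 - 1.0) / 9e-04
J = 1.217e-07 kg/(m^2*s)


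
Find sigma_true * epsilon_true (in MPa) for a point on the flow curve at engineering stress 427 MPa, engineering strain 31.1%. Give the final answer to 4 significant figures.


sigma_true = sigma_eng * (1 + epsilon_eng)
sigma_true = 427 * (1 + 0.311) = 559.797 MPa
epsilon_true = ln(1 + epsilon_eng)
epsilon_true = ln(1 + 0.311) = 0.27079
sigma_true * epsilon_true = 559.797 * 0.27079 = 151.6 MPa


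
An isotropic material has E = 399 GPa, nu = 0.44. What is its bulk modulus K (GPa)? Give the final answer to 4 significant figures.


K = E / (3*(1-2*nu))
K = 399 / (3*(1-2*0.44))
K = 1108 GPa


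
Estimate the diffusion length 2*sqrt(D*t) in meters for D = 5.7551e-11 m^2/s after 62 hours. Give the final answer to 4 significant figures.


t = 62 hr = 223200 s
Diffusion length = 2*sqrt(D*t)
= 2*sqrt(5.7551e-11 * 223200)
= 7.168e-03 m


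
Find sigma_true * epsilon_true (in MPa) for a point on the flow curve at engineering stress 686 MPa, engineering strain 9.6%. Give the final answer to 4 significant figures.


sigma_true = sigma_eng * (1 + epsilon_eng)
sigma_true = 686 * (1 + 0.096) = 751.856 MPa
epsilon_true = ln(1 + epsilon_eng)
epsilon_true = ln(1 + 0.096) = 0.0916672
sigma_true * epsilon_true = 751.856 * 0.0916672 = 68.92 MPa


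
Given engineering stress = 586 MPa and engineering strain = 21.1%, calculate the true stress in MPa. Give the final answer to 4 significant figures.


sigma_true = sigma_eng * (1 + epsilon_eng)
sigma_true = 586 * (1 + 0.211)
sigma_true = 709.6 MPa


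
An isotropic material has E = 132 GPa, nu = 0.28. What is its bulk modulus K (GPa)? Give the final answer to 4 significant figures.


K = E / (3*(1-2*nu))
K = 132 / (3*(1-2*0.28))
K = 100 GPa


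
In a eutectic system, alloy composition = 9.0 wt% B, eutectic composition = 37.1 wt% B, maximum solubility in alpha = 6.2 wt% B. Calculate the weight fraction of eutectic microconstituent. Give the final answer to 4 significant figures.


f_primary = (C_e - C0) / (C_e - C_alpha_max)
f_primary = (37.1 - 9.0) / (37.1 - 6.2)
f_primary = 0.909385
f_eutectic = 1 - 0.909385 = 0.09061


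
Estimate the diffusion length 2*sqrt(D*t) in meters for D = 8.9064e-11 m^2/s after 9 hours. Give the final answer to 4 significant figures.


t = 9 hr = 32400 s
Diffusion length = 2*sqrt(D*t)
= 2*sqrt(8.9064e-11 * 32400)
= 3.397e-03 m


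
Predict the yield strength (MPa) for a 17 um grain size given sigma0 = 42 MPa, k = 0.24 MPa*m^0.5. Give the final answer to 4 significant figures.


sigma_y = sigma0 + k / sqrt(d)
d = 17 um = 1.7e-05 m
sigma_y = 42 + 0.24 / sqrt(1.7e-05)
sigma_y = 100.2 MPa


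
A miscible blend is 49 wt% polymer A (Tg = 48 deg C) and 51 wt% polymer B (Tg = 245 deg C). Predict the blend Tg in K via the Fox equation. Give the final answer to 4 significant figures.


1/Tg = w1/Tg1 + w2/Tg2 (in Kelvin)
Tg1 = 321.15 K, Tg2 = 518.15 K
1/Tg = 0.49/321.15 + 0.51/518.15
Tg = 398.4 K


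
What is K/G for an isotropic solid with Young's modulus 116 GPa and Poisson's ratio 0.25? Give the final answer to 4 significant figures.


G = E / (2*(1+nu))
G = 116 / (2*(1+0.25)) = 46.4 GPa
K = E / (3*(1-2*nu))
K = 116 / (3*(1-2*0.25)) = 77.3333 GPa
K/G = 77.3333 / 46.4 = 1.667


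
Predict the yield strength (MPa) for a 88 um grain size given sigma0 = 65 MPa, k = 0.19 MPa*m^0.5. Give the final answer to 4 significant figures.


sigma_y = sigma0 + k / sqrt(d)
d = 88 um = 8.8e-05 m
sigma_y = 65 + 0.19 / sqrt(8.8e-05)
sigma_y = 85.25 MPa


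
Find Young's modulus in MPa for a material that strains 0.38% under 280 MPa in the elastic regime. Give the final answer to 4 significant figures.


E = sigma / epsilon
epsilon = 0.38% = 3.8e-03
E = 280 / 3.8e-03
E = 73680 MPa


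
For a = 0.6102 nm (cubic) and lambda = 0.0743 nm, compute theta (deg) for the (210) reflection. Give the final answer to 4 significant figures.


d = a / sqrt(h^2+k^2+l^2)
d = 0.6102 / sqrt(5) = 0.27289 nm
lambda = 2*d*sin(theta)  =>  sin(theta) = lambda / (2*d)
sin(theta) = 0.0743 / (2 * 0.27289) = 0.136136
theta = 7.824 deg


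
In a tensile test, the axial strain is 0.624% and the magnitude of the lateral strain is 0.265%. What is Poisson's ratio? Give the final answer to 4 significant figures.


nu = -epsilon_lat / epsilon_axial
Lateral strain is contraction (negative), so using magnitudes:
nu = 0.265 / 0.624
nu = 0.4247


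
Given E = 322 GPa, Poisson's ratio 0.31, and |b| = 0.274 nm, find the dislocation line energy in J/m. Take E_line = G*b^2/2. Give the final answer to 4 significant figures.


Step 1: G = E / (2*(1+nu))
G = 322 / (2*(1+0.31)) = 122.901 GPa = 1.22901e+11 Pa
Step 2: E_line = G*b^2/2
b = 0.274 nm = 2.74e-10 m
E_line = 0.5 * 1.22901e+11 * (2.74e-10)^2 = 4.613e-09 J/m


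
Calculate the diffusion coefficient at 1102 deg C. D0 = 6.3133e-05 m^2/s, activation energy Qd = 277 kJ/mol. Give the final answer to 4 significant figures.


D = D0 * exp(-Qd / (R*T))
T = 1375.15 K
D = 6.3133e-05 * exp(-277e3 / (8.314 * 1375.15))
D = 1.897e-15 m^2/s


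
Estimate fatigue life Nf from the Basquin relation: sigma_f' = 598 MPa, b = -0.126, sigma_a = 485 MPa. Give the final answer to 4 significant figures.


sigma_a = sigma_f' * (2*Nf)^b
2*Nf = (sigma_a / sigma_f')^(1/b)
2*Nf = (485 / 598)^(1/-0.126)
2*Nf = 5.27109
Nf = 2.636 cycles


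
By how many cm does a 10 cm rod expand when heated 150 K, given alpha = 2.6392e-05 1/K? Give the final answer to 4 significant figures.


dL = L0 * alpha * dT
dL = 10 * 2.6392e-05 * 150
dL = 0.03959 cm


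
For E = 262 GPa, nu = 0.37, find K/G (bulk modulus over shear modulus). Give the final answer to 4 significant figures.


G = E / (2*(1+nu))
G = 262 / (2*(1+0.37)) = 95.6204 GPa
K = E / (3*(1-2*nu))
K = 262 / (3*(1-2*0.37)) = 335.897 GPa
K/G = 335.897 / 95.6204 = 3.513


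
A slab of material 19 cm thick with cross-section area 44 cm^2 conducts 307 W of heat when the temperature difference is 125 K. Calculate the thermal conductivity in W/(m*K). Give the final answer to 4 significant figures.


k = Q*L / (A*dT)
L = 0.19 m, A = 4.4e-03 m^2
k = 307 * 0.19 / (4.4e-03 * 125)
k = 106.1 W/(m*K)


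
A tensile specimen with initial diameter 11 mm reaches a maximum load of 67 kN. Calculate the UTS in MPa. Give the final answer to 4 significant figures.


A0 = pi*(d/2)^2 = pi*(11/2)^2 = 95.0332 mm^2
UTS = F_max / A0 = 67*1000 / 95.0332
UTS = 705 MPa


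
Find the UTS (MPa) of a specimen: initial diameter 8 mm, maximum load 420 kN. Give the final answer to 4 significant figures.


A0 = pi*(d/2)^2 = pi*(8/2)^2 = 50.2655 mm^2
UTS = F_max / A0 = 420*1000 / 50.2655
UTS = 8356 MPa


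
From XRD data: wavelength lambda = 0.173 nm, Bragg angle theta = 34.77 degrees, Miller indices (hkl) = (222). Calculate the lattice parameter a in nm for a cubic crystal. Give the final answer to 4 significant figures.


d = lambda / (2*sin(theta))
d = 0.173 / (2*sin(34.77 deg))
d = 0.151679 nm
a = d * sqrt(h^2+k^2+l^2) = 0.151679 * sqrt(12)
a = 0.5254 nm


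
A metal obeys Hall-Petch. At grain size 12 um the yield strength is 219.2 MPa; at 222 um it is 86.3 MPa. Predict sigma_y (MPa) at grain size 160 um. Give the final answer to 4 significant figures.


sigma_y = sigma0 + k / sqrt(d)
1/sqrt(d1) = 1/sqrt(1.2e-05) = 288.675;  1/sqrt(d2) = 67.1156
k = (sigma1 - sigma2) / (1/sqrt(d1) - 1/sqrt(d2)) = (219.2 - 86.3) / (288.675 - 67.1156) = 0.599839 MPa*m^0.5
sigma0 = sigma1 - k/sqrt(d1) = 219.2 - 0.599839*288.675 = 46.0415 MPa
sigma_y(d3) = 46.0415 + 0.599839 / sqrt(1.6e-04) = 93.46 MPa


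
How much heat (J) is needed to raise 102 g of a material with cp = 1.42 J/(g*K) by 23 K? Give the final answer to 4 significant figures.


Q = m * cp * dT
Q = 102 * 1.42 * 23
Q = 3331 J


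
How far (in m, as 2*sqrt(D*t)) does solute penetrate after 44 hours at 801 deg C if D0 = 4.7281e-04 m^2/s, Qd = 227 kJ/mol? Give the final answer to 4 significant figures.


Step 1: D = D0 * exp(-Qd/(R*T))
T = 1074.15 K
D = 4.7281e-04 * exp(-227e3 / (8.314 * 1074.15)) = 4.32063e-15 m^2/s
Step 2: L = 2*sqrt(D*t)
t = 44 h = 158400 s
L = 2*sqrt(4.32063e-15 * 158400) = 5.232e-05 m


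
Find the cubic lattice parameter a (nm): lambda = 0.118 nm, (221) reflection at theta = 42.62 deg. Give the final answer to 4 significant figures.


d = lambda / (2*sin(theta))
d = 0.118 / (2*sin(42.62 deg))
d = 0.0871321 nm
a = d * sqrt(h^2+k^2+l^2) = 0.0871321 * sqrt(9)
a = 0.2614 nm


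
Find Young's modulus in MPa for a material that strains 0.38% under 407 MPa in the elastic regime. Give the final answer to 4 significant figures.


E = sigma / epsilon
epsilon = 0.38% = 3.8e-03
E = 407 / 3.8e-03
E = 107100 MPa


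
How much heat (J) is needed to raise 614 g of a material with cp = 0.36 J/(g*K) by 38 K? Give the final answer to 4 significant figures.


Q = m * cp * dT
Q = 614 * 0.36 * 38
Q = 8400 J


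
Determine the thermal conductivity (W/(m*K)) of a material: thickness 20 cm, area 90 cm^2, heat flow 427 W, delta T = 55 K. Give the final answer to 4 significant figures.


k = Q*L / (A*dT)
L = 0.2 m, A = 9e-03 m^2
k = 427 * 0.2 / (9e-03 * 55)
k = 172.5 W/(m*K)


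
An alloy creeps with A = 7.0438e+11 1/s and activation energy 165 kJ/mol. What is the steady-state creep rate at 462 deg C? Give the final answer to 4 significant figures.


rate = A * exp(-Q / (R*T))
T = 462 + 273.15 = 735.15 K
rate = 7.0438e+11 * exp(-165e3 / (8.314 * 735.15))
rate = 1.329 1/s


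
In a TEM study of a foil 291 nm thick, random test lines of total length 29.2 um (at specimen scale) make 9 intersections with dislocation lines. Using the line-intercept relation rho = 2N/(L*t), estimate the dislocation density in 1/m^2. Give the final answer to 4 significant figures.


rho = 2N / (L * t)
L = 29.2 um = 2.92e-05 m, t = 291 nm = 2.91e-07 m
rho = 2 * 9 / (2.92e-05 * 2.91e-07)
rho = 2.118e+12 1/m^2


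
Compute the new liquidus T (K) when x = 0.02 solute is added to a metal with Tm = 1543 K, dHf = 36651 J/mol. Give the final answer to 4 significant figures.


dT = R*Tm^2*x / dHf
dT = 8.314 * 1543^2 * 0.02 / 36651
dT = 10.8015 K
T_new = 1543 - 10.8015 = 1532 K


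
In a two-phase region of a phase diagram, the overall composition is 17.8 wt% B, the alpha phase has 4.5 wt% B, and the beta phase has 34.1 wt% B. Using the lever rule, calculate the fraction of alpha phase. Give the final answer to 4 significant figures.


f_alpha = (C_beta - C0) / (C_beta - C_alpha)
f_alpha = (34.1 - 17.8) / (34.1 - 4.5)
f_alpha = 0.5507


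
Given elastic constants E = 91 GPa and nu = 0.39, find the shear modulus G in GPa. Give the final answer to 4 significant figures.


G = E / (2*(1+nu))
G = 91 / (2*(1+0.39))
G = 32.73 GPa


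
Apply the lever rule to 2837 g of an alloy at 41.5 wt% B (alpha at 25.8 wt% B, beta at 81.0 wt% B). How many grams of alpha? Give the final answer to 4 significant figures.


f_alpha = (C_beta - C0) / (C_beta - C_alpha)
f_alpha = (81.0 - 41.5) / (81.0 - 25.8) = 0.71558
m_alpha = f_alpha * m_total = 0.71558 * 2837 = 2030 g


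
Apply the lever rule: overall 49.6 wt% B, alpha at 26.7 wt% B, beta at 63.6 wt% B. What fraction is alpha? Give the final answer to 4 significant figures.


f_alpha = (C_beta - C0) / (C_beta - C_alpha)
f_alpha = (63.6 - 49.6) / (63.6 - 26.7)
f_alpha = 0.3794


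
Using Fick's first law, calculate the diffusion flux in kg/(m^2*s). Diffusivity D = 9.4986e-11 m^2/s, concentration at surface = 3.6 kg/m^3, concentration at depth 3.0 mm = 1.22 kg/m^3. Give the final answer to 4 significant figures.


J = -D * (dC/dx) = D * (C1 - C2) / dx
J = 9.4986e-11 * (3.6 - 1.22) / 3e-03
J = 7.536e-08 kg/(m^2*s)


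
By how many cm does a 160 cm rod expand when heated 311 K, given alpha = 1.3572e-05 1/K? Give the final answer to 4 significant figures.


dL = L0 * alpha * dT
dL = 160 * 1.3572e-05 * 311
dL = 0.6753 cm


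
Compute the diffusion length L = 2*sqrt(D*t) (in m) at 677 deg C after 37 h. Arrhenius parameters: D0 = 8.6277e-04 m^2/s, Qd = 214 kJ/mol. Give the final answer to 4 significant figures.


Step 1: D = D0 * exp(-Qd/(R*T))
T = 950.15 K
D = 8.6277e-04 * exp(-214e3 / (8.314 * 950.15)) = 1.48179e-15 m^2/s
Step 2: L = 2*sqrt(D*t)
t = 37 h = 133200 s
L = 2*sqrt(1.48179e-15 * 133200) = 2.81e-05 m


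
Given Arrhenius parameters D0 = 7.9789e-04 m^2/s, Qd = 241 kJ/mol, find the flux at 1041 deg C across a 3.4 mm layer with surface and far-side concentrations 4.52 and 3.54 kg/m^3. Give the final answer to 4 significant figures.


Step 1: D = D0 * exp(-Qd/(R*T))
T = 1041 + 273.15 = 1314.15 K
D = 7.9789e-04 * exp(-241e3 / (8.314 * 1314.15)) = 2.1007e-13 m^2/s
Step 2: J = D * (C1 - C2) / dx
J = 2.1007e-13 * (4.52 - 3.54) / 3.4e-03
J = 6.055e-11 kg/(m^2*s)


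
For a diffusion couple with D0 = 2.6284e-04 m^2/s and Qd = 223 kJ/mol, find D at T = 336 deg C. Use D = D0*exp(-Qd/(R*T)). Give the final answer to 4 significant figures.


D = D0 * exp(-Qd / (R*T))
T = 609.15 K
D = 2.6284e-04 * exp(-223e3 / (8.314 * 609.15))
D = 1.98e-23 m^2/s


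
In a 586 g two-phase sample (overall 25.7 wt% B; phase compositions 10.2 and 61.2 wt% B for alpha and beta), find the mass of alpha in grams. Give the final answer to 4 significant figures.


f_alpha = (C_beta - C0) / (C_beta - C_alpha)
f_alpha = (61.2 - 25.7) / (61.2 - 10.2) = 0.696078
m_alpha = f_alpha * m_total = 0.696078 * 586 = 407.9 g


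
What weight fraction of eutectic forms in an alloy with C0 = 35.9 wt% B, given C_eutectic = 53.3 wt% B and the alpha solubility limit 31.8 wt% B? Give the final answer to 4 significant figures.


f_primary = (C_e - C0) / (C_e - C_alpha_max)
f_primary = (53.3 - 35.9) / (53.3 - 31.8)
f_primary = 0.809302
f_eutectic = 1 - 0.809302 = 0.1907


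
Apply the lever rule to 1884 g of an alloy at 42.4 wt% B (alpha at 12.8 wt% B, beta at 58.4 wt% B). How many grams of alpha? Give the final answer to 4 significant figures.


f_alpha = (C_beta - C0) / (C_beta - C_alpha)
f_alpha = (58.4 - 42.4) / (58.4 - 12.8) = 0.350877
m_alpha = f_alpha * m_total = 0.350877 * 1884 = 661.1 g


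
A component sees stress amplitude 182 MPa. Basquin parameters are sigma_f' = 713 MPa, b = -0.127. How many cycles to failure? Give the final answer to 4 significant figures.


sigma_a = sigma_f' * (2*Nf)^b
2*Nf = (sigma_a / sigma_f')^(1/b)
2*Nf = (182 / 713)^(1/-0.127)
2*Nf = 46712.6
Nf = 23360 cycles


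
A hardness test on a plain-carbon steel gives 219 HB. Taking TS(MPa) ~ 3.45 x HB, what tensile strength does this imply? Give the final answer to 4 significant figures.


TS (MPa) = 3.45 * HB
TS = 3.45 * 219
TS = 755.6 MPa


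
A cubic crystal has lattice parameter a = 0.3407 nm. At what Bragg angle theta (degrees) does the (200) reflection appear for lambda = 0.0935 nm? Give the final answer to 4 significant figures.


d = a / sqrt(h^2+k^2+l^2)
d = 0.3407 / sqrt(4) = 0.17035 nm
lambda = 2*d*sin(theta)  =>  sin(theta) = lambda / (2*d)
sin(theta) = 0.0935 / (2 * 0.17035) = 0.274435
theta = 15.93 deg


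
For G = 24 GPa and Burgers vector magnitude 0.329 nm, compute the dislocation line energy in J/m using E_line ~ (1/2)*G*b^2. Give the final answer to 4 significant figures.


E = G*b^2/2
b = 0.329 nm = 3.29e-10 m
G = 24 GPa = 2.4e+10 Pa
E = 0.5 * 2.4e+10 * (3.29e-10)^2
E = 1.299e-09 J/m


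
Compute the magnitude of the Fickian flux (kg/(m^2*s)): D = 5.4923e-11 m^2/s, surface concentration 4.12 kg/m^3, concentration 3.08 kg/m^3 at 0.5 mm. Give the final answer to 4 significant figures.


J = -D * (dC/dx) = D * (C1 - C2) / dx
J = 5.4923e-11 * (4.12 - 3.08) / 5e-04
J = 1.142e-07 kg/(m^2*s)


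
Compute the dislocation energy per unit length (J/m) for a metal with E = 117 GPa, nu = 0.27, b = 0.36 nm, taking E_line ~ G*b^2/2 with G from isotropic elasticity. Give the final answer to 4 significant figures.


Step 1: G = E / (2*(1+nu))
G = 117 / (2*(1+0.27)) = 46.063 GPa = 4.6063e+10 Pa
Step 2: E_line = G*b^2/2
b = 0.36 nm = 3.6e-10 m
E_line = 0.5 * 4.6063e+10 * (3.6e-10)^2 = 2.985e-09 J/m


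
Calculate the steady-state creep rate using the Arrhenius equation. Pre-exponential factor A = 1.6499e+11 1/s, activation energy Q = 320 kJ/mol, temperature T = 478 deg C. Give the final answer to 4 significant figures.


rate = A * exp(-Q / (R*T))
T = 478 + 273.15 = 751.15 K
rate = 1.6499e+11 * exp(-320e3 / (8.314 * 751.15))
rate = 9.204e-12 1/s


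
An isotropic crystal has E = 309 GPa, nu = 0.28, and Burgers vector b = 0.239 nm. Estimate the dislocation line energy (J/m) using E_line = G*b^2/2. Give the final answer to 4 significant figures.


Step 1: G = E / (2*(1+nu))
G = 309 / (2*(1+0.28)) = 120.703 GPa = 1.20703e+11 Pa
Step 2: E_line = G*b^2/2
b = 0.239 nm = 2.39e-10 m
E_line = 0.5 * 1.20703e+11 * (2.39e-10)^2 = 3.447e-09 J/m


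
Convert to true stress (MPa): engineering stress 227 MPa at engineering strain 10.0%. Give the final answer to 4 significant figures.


sigma_true = sigma_eng * (1 + epsilon_eng)
sigma_true = 227 * (1 + 0.1)
sigma_true = 249.7 MPa


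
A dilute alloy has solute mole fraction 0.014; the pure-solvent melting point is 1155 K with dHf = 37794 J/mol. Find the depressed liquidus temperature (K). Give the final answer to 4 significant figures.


dT = R*Tm^2*x / dHf
dT = 8.314 * 1155^2 * 0.014 / 37794
dT = 4.10846 K
T_new = 1155 - 4.10846 = 1151 K


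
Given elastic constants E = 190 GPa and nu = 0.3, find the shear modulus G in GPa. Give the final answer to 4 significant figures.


G = E / (2*(1+nu))
G = 190 / (2*(1+0.3))
G = 73.08 GPa


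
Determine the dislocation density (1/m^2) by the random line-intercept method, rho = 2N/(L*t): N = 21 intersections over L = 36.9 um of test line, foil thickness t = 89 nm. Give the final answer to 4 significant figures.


rho = 2N / (L * t)
L = 36.9 um = 3.69e-05 m, t = 89 nm = 8.9e-08 m
rho = 2 * 21 / (3.69e-05 * 8.9e-08)
rho = 1.279e+13 1/m^2


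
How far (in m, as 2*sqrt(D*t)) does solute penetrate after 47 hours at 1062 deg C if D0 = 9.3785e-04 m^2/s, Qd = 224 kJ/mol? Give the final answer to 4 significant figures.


Step 1: D = D0 * exp(-Qd/(R*T))
T = 1335.15 K
D = 9.3785e-04 * exp(-224e3 / (8.314 * 1335.15)) = 1.61561e-12 m^2/s
Step 2: L = 2*sqrt(D*t)
t = 47 h = 169200 s
L = 2*sqrt(1.61561e-12 * 169200) = 1.046e-03 m


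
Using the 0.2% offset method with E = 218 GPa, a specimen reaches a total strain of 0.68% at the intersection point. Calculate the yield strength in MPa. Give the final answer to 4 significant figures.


Offset strain = 0.002
Elastic strain at yield = total_strain - offset = 6.8e-03 - 0.002 = 4.8e-03
sigma_y = E * elastic_strain = 218000 * 4.8e-03
sigma_y = 1046 MPa


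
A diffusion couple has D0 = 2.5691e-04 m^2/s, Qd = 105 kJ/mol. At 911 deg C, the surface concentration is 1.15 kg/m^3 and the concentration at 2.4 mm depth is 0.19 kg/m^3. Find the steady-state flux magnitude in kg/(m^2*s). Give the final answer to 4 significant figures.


Step 1: D = D0 * exp(-Qd/(R*T))
T = 911 + 273.15 = 1184.15 K
D = 2.5691e-04 * exp(-105e3 / (8.314 * 1184.15)) = 5.99661e-09 m^2/s
Step 2: J = D * (C1 - C2) / dx
J = 5.99661e-09 * (1.15 - 0.19) / 2.4e-03
J = 2.399e-06 kg/(m^2*s)


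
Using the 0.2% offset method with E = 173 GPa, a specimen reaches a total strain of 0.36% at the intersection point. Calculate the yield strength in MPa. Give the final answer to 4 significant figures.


Offset strain = 0.002
Elastic strain at yield = total_strain - offset = 3.6e-03 - 0.002 = 1.6e-03
sigma_y = E * elastic_strain = 173000 * 1.6e-03
sigma_y = 276.8 MPa


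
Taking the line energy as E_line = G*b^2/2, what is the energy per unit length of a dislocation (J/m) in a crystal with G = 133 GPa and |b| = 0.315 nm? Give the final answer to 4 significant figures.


E = G*b^2/2
b = 0.315 nm = 3.15e-10 m
G = 133 GPa = 1.33e+11 Pa
E = 0.5 * 1.33e+11 * (3.15e-10)^2
E = 6.598e-09 J/m


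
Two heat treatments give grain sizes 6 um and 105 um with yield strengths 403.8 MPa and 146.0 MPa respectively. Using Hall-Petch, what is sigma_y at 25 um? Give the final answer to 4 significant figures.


sigma_y = sigma0 + k / sqrt(d)
1/sqrt(d1) = 1/sqrt(6e-06) = 408.248;  1/sqrt(d2) = 97.59
k = (sigma1 - sigma2) / (1/sqrt(d1) - 1/sqrt(d2)) = (403.8 - 146.0) / (408.248 - 97.59) = 0.829851 MPa*m^0.5
sigma0 = sigma1 - k/sqrt(d1) = 403.8 - 0.829851*408.248 = 65.0149 MPa
sigma_y(d3) = 65.0149 + 0.829851 / sqrt(2.5e-05) = 231 MPa


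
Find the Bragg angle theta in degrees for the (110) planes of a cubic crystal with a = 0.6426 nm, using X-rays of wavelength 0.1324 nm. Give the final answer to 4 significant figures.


d = a / sqrt(h^2+k^2+l^2)
d = 0.6426 / sqrt(2) = 0.454387 nm
lambda = 2*d*sin(theta)  =>  sin(theta) = lambda / (2*d)
sin(theta) = 0.1324 / (2 * 0.454387) = 0.145691
theta = 8.377 deg


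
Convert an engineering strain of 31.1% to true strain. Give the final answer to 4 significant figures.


epsilon_true = ln(1 + epsilon_eng)
epsilon_true = ln(1 + 0.311)
epsilon_true = 0.2708


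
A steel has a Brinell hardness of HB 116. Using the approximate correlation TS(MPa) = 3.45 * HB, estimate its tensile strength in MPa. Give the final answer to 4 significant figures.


TS (MPa) = 3.45 * HB
TS = 3.45 * 116
TS = 400.2 MPa


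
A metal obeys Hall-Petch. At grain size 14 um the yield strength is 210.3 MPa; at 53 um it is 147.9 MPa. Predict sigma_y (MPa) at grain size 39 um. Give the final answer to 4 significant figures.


sigma_y = sigma0 + k / sqrt(d)
1/sqrt(d1) = 1/sqrt(1.4e-05) = 267.261;  1/sqrt(d2) = 137.361
k = (sigma1 - sigma2) / (1/sqrt(d1) - 1/sqrt(d2)) = (210.3 - 147.9) / (267.261 - 137.361) = 0.480367 MPa*m^0.5
sigma0 = sigma1 - k/sqrt(d1) = 210.3 - 0.480367*267.261 = 81.9165 MPa
sigma_y(d3) = 81.9165 + 0.480367 / sqrt(3.9e-05) = 158.8 MPa


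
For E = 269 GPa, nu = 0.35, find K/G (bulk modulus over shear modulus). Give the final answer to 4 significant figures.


G = E / (2*(1+nu))
G = 269 / (2*(1+0.35)) = 99.6296 GPa
K = E / (3*(1-2*nu))
K = 269 / (3*(1-2*0.35)) = 298.889 GPa
K/G = 298.889 / 99.6296 = 3


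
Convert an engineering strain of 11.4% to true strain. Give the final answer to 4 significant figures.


epsilon_true = ln(1 + epsilon_eng)
epsilon_true = ln(1 + 0.114)
epsilon_true = 0.108


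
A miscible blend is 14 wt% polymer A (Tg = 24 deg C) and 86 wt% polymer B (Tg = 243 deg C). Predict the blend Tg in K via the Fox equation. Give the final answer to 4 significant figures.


1/Tg = w1/Tg1 + w2/Tg2 (in Kelvin)
Tg1 = 297.15 K, Tg2 = 516.15 K
1/Tg = 0.14/297.15 + 0.86/516.15
Tg = 467.9 K


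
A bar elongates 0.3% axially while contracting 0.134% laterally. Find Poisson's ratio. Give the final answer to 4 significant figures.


nu = -epsilon_lat / epsilon_axial
Lateral strain is contraction (negative), so using magnitudes:
nu = 0.134 / 0.3
nu = 0.4467


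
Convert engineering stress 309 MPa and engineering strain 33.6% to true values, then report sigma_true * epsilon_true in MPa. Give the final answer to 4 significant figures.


sigma_true = sigma_eng * (1 + epsilon_eng)
sigma_true = 309 * (1 + 0.336) = 412.824 MPa
epsilon_true = ln(1 + epsilon_eng)
epsilon_true = ln(1 + 0.336) = 0.28968
sigma_true * epsilon_true = 412.824 * 0.28968 = 119.6 MPa
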